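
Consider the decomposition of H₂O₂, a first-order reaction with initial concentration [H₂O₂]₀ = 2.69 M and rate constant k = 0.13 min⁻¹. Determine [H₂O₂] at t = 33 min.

0.03687 M

Step 1: For a first-order reaction: [H₂O₂] = [H₂O₂]₀ × e^(-kt)
Step 2: [H₂O₂] = 2.69 × e^(-0.13 × 33)
Step 3: [H₂O₂] = 2.69 × e^(-4.29)
Step 4: [H₂O₂] = 2.69 × 0.0137049 = 0.03687 M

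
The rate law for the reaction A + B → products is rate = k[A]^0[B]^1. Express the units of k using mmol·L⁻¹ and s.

s⁻¹

Step 1: Overall order = 0 + 1 = 1.
Step 2: rate has units mmol·L⁻¹·s⁻¹; [A]^0[B]^1 has units (mmol·L⁻¹)^1.
Step 3: k = rate/([A]^0[B]^1), so units of k = (mmol·L⁻¹)^(1-1)·s⁻¹ = s⁻¹.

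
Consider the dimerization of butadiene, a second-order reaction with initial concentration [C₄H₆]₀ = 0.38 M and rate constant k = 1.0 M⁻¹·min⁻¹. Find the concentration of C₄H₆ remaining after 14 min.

0.06013 M

Step 1: For a second-order reaction: 1/[C₄H₆] = 1/[C₄H₆]₀ + kt
Step 2: 1/[C₄H₆] = 1/0.38 + 1.0 × 14
Step 3: 1/[C₄H₆] = 2.632 + 14 = 16.63
Step 4: [C₄H₆] = 1/16.63 = 0.06013 M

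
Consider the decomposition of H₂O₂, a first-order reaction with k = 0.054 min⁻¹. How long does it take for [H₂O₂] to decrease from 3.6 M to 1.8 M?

12.84 min

Step 1: For first-order: t = ln([H₂O₂]₀/[H₂O₂])/k
Step 2: t = ln(3.6/1.8)/0.054
Step 3: t = ln(2)/0.054
Step 4: t = 0.6931/0.054 = 12.84 min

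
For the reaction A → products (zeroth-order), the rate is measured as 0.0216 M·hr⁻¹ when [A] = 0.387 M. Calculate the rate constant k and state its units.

0.0216 M·hr⁻¹

Step 1: For a zeroth-order reaction, rate = k (independent of concentration).
Step 2: k = rate = 0.0216 M·hr⁻¹.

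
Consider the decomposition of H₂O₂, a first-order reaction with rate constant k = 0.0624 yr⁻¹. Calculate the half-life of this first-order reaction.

11.11 yr

Step 1: For a first-order reaction, t₁/₂ = ln(2)/k
Step 2: t₁/₂ = ln(2)/0.0624
Step 3: t₁/₂ = 0.6931/0.0624 = 11.11 yr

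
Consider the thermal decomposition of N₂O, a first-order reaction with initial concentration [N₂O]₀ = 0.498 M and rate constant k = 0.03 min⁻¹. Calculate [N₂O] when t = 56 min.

0.09281 M

Step 1: For a first-order reaction: [N₂O] = [N₂O]₀ × e^(-kt)
Step 2: [N₂O] = 0.498 × e^(-0.03 × 56)
Step 3: [N₂O] = 0.498 × e^(-1.68)
Step 4: [N₂O] = 0.498 × 0.186374 = 0.09281 M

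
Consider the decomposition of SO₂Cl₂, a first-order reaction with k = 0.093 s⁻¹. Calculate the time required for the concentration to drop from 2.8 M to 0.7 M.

14.91 s

Step 1: For first-order: t = ln([SO₂Cl₂]₀/[SO₂Cl₂])/k
Step 2: t = ln(2.8/0.7)/0.093
Step 3: t = ln(4)/0.093
Step 4: t = 1.386/0.093 = 14.91 s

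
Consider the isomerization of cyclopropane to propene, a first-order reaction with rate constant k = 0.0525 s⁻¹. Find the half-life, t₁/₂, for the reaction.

13.2 s

Step 1: For a first-order reaction, t₁/₂ = ln(2)/k
Step 2: t₁/₂ = ln(2)/0.0525
Step 3: t₁/₂ = 0.6931/0.0525 = 13.2 s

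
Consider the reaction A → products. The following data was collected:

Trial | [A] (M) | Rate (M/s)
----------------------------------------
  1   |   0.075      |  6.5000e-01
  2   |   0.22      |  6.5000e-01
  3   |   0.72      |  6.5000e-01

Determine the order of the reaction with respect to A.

zeroth order (0)

Step 1: Compare trials - when concentration changes, rate stays constant.
Step 2: rate₂/rate₁ = 6.5000e-01/6.5000e-01 = 1
Step 3: [A]₂/[A]₁ = 0.22/0.075 = 2.933
Step 4: Since rate ratio ≈ (conc ratio)^0, the reaction is zeroth order.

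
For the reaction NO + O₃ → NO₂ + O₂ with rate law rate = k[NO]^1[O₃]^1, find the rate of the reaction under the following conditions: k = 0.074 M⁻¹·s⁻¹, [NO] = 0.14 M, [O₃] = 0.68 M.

0.007045 M/s

Step 1: The rate law is rate = k[NO]^1[O₃]^1
Step 2: Substitute: rate = 0.074 × (0.14)^1 × (0.68)^1
Step 3: rate = 0.074 × 0.14 × 0.68 = 0.0070448 M/s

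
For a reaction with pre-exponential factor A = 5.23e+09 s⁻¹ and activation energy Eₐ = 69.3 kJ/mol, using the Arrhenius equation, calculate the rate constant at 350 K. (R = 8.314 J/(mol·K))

2.38e-01 s⁻¹

Step 1: Use the Arrhenius equation: k = A × exp(-Eₐ/RT)
Step 2: Convert Eₐ to J/mol: 69.3 kJ/mol = 69300 J/mol
Step 3: Calculate the exponent: -Eₐ/(RT) = -69300/(8.314 × 350) = -23.81525
Step 4: k = 5.23e+09 × exp(-23.81525)
Step 5: k = 5.23e+09 × 4.54118e-11 = 2.3750e-01 s⁻¹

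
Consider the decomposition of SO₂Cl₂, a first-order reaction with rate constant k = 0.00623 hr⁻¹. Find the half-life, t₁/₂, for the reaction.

111.3 hr

Step 1: For a first-order reaction, t₁/₂ = ln(2)/k
Step 2: t₁/₂ = ln(2)/0.00623
Step 3: t₁/₂ = 0.6931/0.00623 = 111.3 hr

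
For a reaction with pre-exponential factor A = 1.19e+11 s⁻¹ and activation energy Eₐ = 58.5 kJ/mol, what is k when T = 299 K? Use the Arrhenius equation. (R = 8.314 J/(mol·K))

7.17e+00 s⁻¹

Step 1: Use the Arrhenius equation: k = A × exp(-Eₐ/RT)
Step 2: Convert Eₐ to J/mol: 58.5 kJ/mol = 58500 J/mol
Step 3: Calculate the exponent: -Eₐ/(RT) = -58500/(8.314 × 299) = -23.53286
Step 4: k = 1.19e+11 × exp(-23.53286)
Step 5: k = 1.19e+11 × 6.02294e-11 = 7.1673e+00 s⁻¹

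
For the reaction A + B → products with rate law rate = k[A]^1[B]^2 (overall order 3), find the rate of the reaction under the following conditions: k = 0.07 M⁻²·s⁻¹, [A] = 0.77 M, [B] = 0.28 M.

0.004226 M/s

Step 1: The rate law is rate = k[A]^1[B]^2, overall order = 1+2 = 3
Step 2: Substitute values: rate = 0.07 × (0.77)^1 × (0.28)^2
Step 3: rate = 0.07 × 0.77 × 0.0784 = 0.00422576 M/s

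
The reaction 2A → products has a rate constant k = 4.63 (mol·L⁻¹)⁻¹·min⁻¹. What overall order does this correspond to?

second order (2)

Step 1: The units of k for an nth-order reaction are (concentration)^(1-n)·(time)⁻¹.
Step 2: Here k has units (mol·L⁻¹)⁻¹·min⁻¹, so the concentration exponent is -1.
Step 3: 1 - n = -1 ⇒ n = 2. The reaction is second order.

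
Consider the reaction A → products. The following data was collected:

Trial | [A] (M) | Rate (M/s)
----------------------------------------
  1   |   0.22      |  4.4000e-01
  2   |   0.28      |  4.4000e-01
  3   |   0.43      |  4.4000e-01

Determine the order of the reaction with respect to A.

zeroth order (0)

Step 1: Compare trials - when concentration changes, rate stays constant.
Step 2: rate₂/rate₁ = 4.4000e-01/4.4000e-01 = 1
Step 3: [A]₂/[A]₁ = 0.28/0.22 = 1.273
Step 4: Since rate ratio ≈ (conc ratio)^0, the reaction is zeroth order.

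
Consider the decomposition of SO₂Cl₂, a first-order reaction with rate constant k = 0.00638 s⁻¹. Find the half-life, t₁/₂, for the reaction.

108.6 s

Step 1: For a first-order reaction, t₁/₂ = ln(2)/k
Step 2: t₁/₂ = ln(2)/0.00638
Step 3: t₁/₂ = 0.6931/0.00638 = 108.6 s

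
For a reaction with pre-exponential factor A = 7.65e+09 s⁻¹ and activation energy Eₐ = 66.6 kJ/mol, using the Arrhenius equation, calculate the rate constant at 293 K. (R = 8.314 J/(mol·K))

1.02e-02 s⁻¹

Step 1: Use the Arrhenius equation: k = A × exp(-Eₐ/RT)
Step 2: Convert Eₐ to J/mol: 66.6 kJ/mol = 66600 J/mol
Step 3: Calculate the exponent: -Eₐ/(RT) = -66600/(8.314 × 293) = -27.33988
Step 4: k = 7.65e+09 × exp(-27.33988)
Step 5: k = 7.65e+09 × 1.33795e-12 = 1.0235e-02 s⁻¹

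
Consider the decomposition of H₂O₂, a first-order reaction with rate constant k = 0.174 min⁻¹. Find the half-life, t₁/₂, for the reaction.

3.984 min

Step 1: For a first-order reaction, t₁/₂ = ln(2)/k
Step 2: t₁/₂ = ln(2)/0.174
Step 3: t₁/₂ = 0.6931/0.174 = 3.984 min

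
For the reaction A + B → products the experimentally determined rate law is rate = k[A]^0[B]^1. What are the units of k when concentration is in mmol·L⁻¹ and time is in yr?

yr⁻¹

Step 1: Overall order = 0 + 1 = 1.
Step 2: rate has units mmol·L⁻¹·yr⁻¹; [A]^0[B]^1 has units (mmol·L⁻¹)^1.
Step 3: k = rate/([A]^0[B]^1), so units of k = (mmol·L⁻¹)^(1-1)·yr⁻¹ = yr⁻¹.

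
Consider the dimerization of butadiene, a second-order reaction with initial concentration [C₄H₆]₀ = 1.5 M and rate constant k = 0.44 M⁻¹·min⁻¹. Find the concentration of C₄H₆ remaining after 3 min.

0.5034 M

Step 1: For a second-order reaction: 1/[C₄H₆] = 1/[C₄H₆]₀ + kt
Step 2: 1/[C₄H₆] = 1/1.5 + 0.44 × 3
Step 3: 1/[C₄H₆] = 0.6667 + 1.32 = 1.987
Step 4: [C₄H₆] = 1/1.987 = 0.5034 M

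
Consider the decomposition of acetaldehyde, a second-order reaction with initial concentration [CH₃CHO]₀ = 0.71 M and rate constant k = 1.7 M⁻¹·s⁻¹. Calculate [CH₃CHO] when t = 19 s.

0.02967 M

Step 1: For a second-order reaction: 1/[CH₃CHO] = 1/[CH₃CHO]₀ + kt
Step 2: 1/[CH₃CHO] = 1/0.71 + 1.7 × 19
Step 3: 1/[CH₃CHO] = 1.408 + 32.3 = 33.71
Step 4: [CH₃CHO] = 1/33.71 = 0.02967 M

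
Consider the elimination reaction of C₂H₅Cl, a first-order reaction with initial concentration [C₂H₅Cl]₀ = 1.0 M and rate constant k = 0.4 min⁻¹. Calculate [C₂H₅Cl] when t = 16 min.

0.001662 M

Step 1: For a first-order reaction: [C₂H₅Cl] = [C₂H₅Cl]₀ × e^(-kt)
Step 2: [C₂H₅Cl] = 1.0 × e^(-0.4 × 16)
Step 3: [C₂H₅Cl] = 1.0 × e^(-6.4)
Step 4: [C₂H₅Cl] = 1.0 × 0.00166156 = 0.001662 M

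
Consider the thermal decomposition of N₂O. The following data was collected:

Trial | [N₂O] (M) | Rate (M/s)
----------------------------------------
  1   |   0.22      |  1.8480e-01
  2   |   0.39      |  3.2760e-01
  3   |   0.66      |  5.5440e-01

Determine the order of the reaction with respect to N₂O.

first order (1)

Step 1: Compare trials to find order n where rate₂/rate₁ = ([N₂O]₂/[N₂O]₁)^n
Step 2: rate₂/rate₁ = 3.2760e-01/1.8480e-01 = 1.773
Step 3: [N₂O]₂/[N₂O]₁ = 0.39/0.22 = 1.773
Step 4: n = ln(1.773)/ln(1.773) = 1.00 ≈ 1
Step 5: The reaction is first order in N₂O.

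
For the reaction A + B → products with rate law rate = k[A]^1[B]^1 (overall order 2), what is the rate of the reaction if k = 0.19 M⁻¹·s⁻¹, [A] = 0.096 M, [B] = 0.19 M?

0.003466 M/s

Step 1: The rate law is rate = k[A]^1[B]^1, overall order = 1+1 = 2
Step 2: Substitute values: rate = 0.19 × (0.096)^1 × (0.19)^1
Step 3: rate = 0.19 × 0.096 × 0.19 = 0.0034656 M/s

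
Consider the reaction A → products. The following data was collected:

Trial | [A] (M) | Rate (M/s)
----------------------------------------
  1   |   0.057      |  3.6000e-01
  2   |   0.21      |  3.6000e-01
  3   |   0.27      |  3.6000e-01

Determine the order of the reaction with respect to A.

zeroth order (0)

Step 1: Compare trials - when concentration changes, rate stays constant.
Step 2: rate₂/rate₁ = 3.6000e-01/3.6000e-01 = 1
Step 3: [A]₂/[A]₁ = 0.21/0.057 = 3.684
Step 4: Since rate ratio ≈ (conc ratio)^0, the reaction is zeroth order.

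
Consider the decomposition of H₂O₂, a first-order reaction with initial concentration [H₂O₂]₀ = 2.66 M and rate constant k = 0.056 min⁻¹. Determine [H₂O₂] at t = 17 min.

1.027 M

Step 1: For a first-order reaction: [H₂O₂] = [H₂O₂]₀ × e^(-kt)
Step 2: [H₂O₂] = 2.66 × e^(-0.056 × 17)
Step 3: [H₂O₂] = 2.66 × e^(-0.952)
Step 4: [H₂O₂] = 2.66 × 0.385968 = 1.027 M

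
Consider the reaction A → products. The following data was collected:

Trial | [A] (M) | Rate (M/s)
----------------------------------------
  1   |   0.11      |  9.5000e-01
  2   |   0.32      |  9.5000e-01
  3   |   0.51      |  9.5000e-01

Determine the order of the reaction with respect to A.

zeroth order (0)

Step 1: Compare trials - when concentration changes, rate stays constant.
Step 2: rate₂/rate₁ = 9.5000e-01/9.5000e-01 = 1
Step 3: [A]₂/[A]₁ = 0.32/0.11 = 2.909
Step 4: Since rate ratio ≈ (conc ratio)^0, the reaction is zeroth order.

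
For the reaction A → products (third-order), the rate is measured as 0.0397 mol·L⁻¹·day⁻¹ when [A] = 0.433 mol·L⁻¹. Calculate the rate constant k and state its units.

0.489 (mol·L⁻¹)⁻²·day⁻¹

Step 1: rate = k[A]^3, so k = rate / [A]^3.
Step 2: k = 0.0397 / (0.433)^3 = 0.0397 / 0.08118.
Step 3: k = 0.489 (mol·L⁻¹)⁻²·day⁻¹.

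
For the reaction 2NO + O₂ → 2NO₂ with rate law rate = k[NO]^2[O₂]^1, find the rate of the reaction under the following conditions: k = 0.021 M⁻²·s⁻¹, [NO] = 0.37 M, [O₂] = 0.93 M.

0.002674 M/s

Step 1: The rate law is rate = k[NO]^2[O₂]^1
Step 2: Substitute: rate = 0.021 × (0.37)^2 × (0.93)^1
Step 3: rate = 0.021 × 0.1369 × 0.93 = 0.00267366 M/s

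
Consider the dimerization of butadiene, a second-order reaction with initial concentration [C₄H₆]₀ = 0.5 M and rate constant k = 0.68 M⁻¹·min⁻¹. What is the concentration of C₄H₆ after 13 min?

0.09225 M

Step 1: For a second-order reaction: 1/[C₄H₆] = 1/[C₄H₆]₀ + kt
Step 2: 1/[C₄H₆] = 1/0.5 + 0.68 × 13
Step 3: 1/[C₄H₆] = 2 + 8.84 = 10.84
Step 4: [C₄H₆] = 1/10.84 = 0.09225 M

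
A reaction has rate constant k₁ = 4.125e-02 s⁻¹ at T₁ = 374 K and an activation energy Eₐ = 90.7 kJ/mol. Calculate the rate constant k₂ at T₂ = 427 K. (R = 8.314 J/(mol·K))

1.541e+00 s⁻¹

Step 1: Use the two-temperature Arrhenius form: ln(k₂/k₁) = -Eₐ/R × (1/T₂ - 1/T₁)
Step 2: Convert Eₐ to J/mol: 90.7 kJ/mol = 90700 J/mol
Step 3: 1/T₂ - 1/T₁ = 1/427 - 1/374 = -3.318764e-04 K⁻¹
Step 4: ln(k₂/k₁) = -90700/8.314 × -3.318764e-04 = 3.62054
Step 5: k₂ = k₁ × exp(3.62054) = 4.125e-02 × 3.73577e+01 = 1.541e+00 s⁻¹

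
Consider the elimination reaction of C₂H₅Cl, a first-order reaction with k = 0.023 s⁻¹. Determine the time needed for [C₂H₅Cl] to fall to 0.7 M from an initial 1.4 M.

30.14 s

Step 1: For first-order: t = ln([C₂H₅Cl]₀/[C₂H₅Cl])/k
Step 2: t = ln(1.4/0.7)/0.023
Step 3: t = ln(2)/0.023
Step 4: t = 0.6931/0.023 = 30.14 s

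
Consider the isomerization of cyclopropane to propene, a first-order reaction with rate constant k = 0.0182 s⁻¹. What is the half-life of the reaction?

38.09 s

Step 1: For a first-order reaction, t₁/₂ = ln(2)/k
Step 2: t₁/₂ = ln(2)/0.0182
Step 3: t₁/₂ = 0.6931/0.0182 = 38.09 s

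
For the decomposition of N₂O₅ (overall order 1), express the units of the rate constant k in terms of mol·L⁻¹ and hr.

hr⁻¹

Step 1: For overall order n, rate = k × (concentration)^n.
Step 2: Rate has units mol·L⁻¹·hr⁻¹; concentration term has units (mol·L⁻¹)^1.
Step 3: k = rate / (concentration)^n, so units of k = (mol·L⁻¹)^(1-1)·hr⁻¹ = hr⁻¹.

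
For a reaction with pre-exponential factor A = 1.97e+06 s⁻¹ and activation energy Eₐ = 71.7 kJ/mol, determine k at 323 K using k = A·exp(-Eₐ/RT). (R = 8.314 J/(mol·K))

5.00e-06 s⁻¹

Step 1: Use the Arrhenius equation: k = A × exp(-Eₐ/RT)
Step 2: Convert Eₐ to J/mol: 71.7 kJ/mol = 71700 J/mol
Step 3: Calculate the exponent: -Eₐ/(RT) = -71700/(8.314 × 323) = -26.69971
Step 4: k = 1.97e+06 × exp(-26.69971)
Step 5: k = 1.97e+06 × 2.53783e-12 = 4.9995e-06 s⁻¹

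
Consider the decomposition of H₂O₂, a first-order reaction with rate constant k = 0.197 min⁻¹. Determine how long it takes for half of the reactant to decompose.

3.519 min

Step 1: For a first-order reaction, t₁/₂ = ln(2)/k
Step 2: t₁/₂ = ln(2)/0.197
Step 3: t₁/₂ = 0.6931/0.197 = 3.519 min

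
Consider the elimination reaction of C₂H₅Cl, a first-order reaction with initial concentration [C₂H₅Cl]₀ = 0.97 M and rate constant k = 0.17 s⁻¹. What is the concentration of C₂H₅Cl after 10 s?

0.1772 M

Step 1: For a first-order reaction: [C₂H₅Cl] = [C₂H₅Cl]₀ × e^(-kt)
Step 2: [C₂H₅Cl] = 0.97 × e^(-0.17 × 10)
Step 3: [C₂H₅Cl] = 0.97 × e^(-1.7)
Step 4: [C₂H₅Cl] = 0.97 × 0.182684 = 0.1772 M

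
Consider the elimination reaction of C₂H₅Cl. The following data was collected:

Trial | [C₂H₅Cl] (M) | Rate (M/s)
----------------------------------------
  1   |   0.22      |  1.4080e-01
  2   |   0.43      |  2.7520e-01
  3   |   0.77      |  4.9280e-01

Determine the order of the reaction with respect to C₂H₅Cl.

first order (1)

Step 1: Compare trials to find order n where rate₂/rate₁ = ([C₂H₅Cl]₂/[C₂H₅Cl]₁)^n
Step 2: rate₂/rate₁ = 2.7520e-01/1.4080e-01 = 1.955
Step 3: [C₂H₅Cl]₂/[C₂H₅Cl]₁ = 0.43/0.22 = 1.955
Step 4: n = ln(1.955)/ln(1.955) = 1.00 ≈ 1
Step 5: The reaction is first order in C₂H₅Cl.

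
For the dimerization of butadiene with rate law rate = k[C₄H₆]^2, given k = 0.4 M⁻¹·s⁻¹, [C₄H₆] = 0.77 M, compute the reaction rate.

0.2372 M/s

Step 1: Identify the rate law: rate = k[C₄H₆]^2
Step 2: Substitute values: rate = 0.4 × (0.77)^2
Step 3: Calculate: rate = 0.4 × 0.5929 = 0.23716 M/s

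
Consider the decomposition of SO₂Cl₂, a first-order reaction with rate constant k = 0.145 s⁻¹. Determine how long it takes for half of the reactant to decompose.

4.78 s

Step 1: For a first-order reaction, t₁/₂ = ln(2)/k
Step 2: t₁/₂ = ln(2)/0.145
Step 3: t₁/₂ = 0.6931/0.145 = 4.78 s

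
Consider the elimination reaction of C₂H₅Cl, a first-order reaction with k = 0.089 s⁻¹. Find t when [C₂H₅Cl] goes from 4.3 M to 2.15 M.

7.788 s

Step 1: For first-order: t = ln([C₂H₅Cl]₀/[C₂H₅Cl])/k
Step 2: t = ln(4.3/2.15)/0.089
Step 3: t = ln(2)/0.089
Step 4: t = 0.6931/0.089 = 7.788 s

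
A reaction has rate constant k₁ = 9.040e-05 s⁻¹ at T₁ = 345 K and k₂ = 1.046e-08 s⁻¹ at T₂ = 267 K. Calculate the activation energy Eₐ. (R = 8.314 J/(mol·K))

89.0 kJ/mol

Step 1: Use the two-temperature Arrhenius form: ln(k₂/k₁) = -Eₐ/R × (1/T₂ - 1/T₁)
Step 2: ln(k₂/k₁) = ln(1.046e-08/9.040e-05) = ln(0.000115708) = -9.06444
Step 3: 1/T₂ - 1/T₁ = 1/267 - 1/345 = 8.467676e-04 K⁻¹
Step 4: Eₐ = -R × ln(k₂/k₁) / (1/T₂ - 1/T₁) = -8.314 × -9.06444 / 8.467676e-04
Step 5: Eₐ = 8.8999e+04 J/mol = 89.0 kJ/mol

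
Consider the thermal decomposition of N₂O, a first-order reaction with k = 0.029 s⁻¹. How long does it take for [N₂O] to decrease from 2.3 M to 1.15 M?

23.9 s

Step 1: For first-order: t = ln([N₂O]₀/[N₂O])/k
Step 2: t = ln(2.3/1.15)/0.029
Step 3: t = ln(2)/0.029
Step 4: t = 0.6931/0.029 = 23.9 s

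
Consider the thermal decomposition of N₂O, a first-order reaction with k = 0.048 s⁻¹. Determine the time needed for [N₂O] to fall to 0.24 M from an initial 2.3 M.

47.08 s

Step 1: For first-order: t = ln([N₂O]₀/[N₂O])/k
Step 2: t = ln(2.3/0.24)/0.048
Step 3: t = ln(9.583)/0.048
Step 4: t = 2.26/0.048 = 47.08 s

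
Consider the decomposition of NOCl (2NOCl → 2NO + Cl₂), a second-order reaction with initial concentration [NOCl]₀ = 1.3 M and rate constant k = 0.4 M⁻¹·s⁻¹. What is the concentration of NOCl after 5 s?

0.3611 M

Step 1: For a second-order reaction: 1/[NOCl] = 1/[NOCl]₀ + kt
Step 2: 1/[NOCl] = 1/1.3 + 0.4 × 5
Step 3: 1/[NOCl] = 0.7692 + 2 = 2.769
Step 4: [NOCl] = 1/2.769 = 0.3611 M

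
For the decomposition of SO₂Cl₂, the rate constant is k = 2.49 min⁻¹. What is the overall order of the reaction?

first order (1)

Step 1: The units of k for an nth-order reaction are (concentration)^(1-n)·(time)⁻¹.
Step 2: Here k has units min⁻¹, so the concentration exponent is 0.
Step 3: 1 - n = 0 ⇒ n = 1. The reaction is first order.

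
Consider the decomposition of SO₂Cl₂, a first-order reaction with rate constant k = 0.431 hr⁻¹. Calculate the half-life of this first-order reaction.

1.608 hr

Step 1: For a first-order reaction, t₁/₂ = ln(2)/k
Step 2: t₁/₂ = ln(2)/0.431
Step 3: t₁/₂ = 0.6931/0.431 = 1.608 hr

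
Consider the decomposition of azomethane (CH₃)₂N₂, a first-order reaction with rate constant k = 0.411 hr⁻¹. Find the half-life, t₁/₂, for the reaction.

1.686 hr

Step 1: For a first-order reaction, t₁/₂ = ln(2)/k
Step 2: t₁/₂ = ln(2)/0.411
Step 3: t₁/₂ = 0.6931/0.411 = 1.686 hr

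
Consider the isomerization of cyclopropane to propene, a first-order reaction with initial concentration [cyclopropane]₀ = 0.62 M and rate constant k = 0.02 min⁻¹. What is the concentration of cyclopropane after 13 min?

0.4781 M

Step 1: For a first-order reaction: [cyclopropane] = [cyclopropane]₀ × e^(-kt)
Step 2: [cyclopropane] = 0.62 × e^(-0.02 × 13)
Step 3: [cyclopropane] = 0.62 × e^(-0.26)
Step 4: [cyclopropane] = 0.62 × 0.771052 = 0.4781 M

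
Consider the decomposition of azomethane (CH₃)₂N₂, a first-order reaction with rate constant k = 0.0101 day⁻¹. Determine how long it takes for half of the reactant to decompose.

68.63 day

Step 1: For a first-order reaction, t₁/₂ = ln(2)/k
Step 2: t₁/₂ = ln(2)/0.0101
Step 3: t₁/₂ = 0.6931/0.0101 = 68.63 day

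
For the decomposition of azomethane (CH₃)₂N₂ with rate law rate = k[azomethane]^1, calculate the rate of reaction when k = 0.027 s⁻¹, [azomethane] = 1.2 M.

0.0324 M/s

Step 1: Identify the rate law: rate = k[azomethane]^1
Step 2: Substitute values: rate = 0.027 × (1.2)^1
Step 3: Calculate: rate = 0.027 × 1.2 = 0.0324 M/s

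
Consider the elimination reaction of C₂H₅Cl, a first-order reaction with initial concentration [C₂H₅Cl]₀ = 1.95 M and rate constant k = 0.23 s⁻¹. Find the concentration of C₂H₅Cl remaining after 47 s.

3.938e-05 M

Step 1: For a first-order reaction: [C₂H₅Cl] = [C₂H₅Cl]₀ × e^(-kt)
Step 2: [C₂H₅Cl] = 1.95 × e^(-0.23 × 47)
Step 3: [C₂H₅Cl] = 1.95 × e^(-10.81)
Step 4: [C₂H₅Cl] = 1.95 × 2.01965e-05 = 3.938e-05 M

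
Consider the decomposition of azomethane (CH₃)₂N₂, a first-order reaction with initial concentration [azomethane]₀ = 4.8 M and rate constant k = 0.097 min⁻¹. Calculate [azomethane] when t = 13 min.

1.36 M

Step 1: For a first-order reaction: [azomethane] = [azomethane]₀ × e^(-kt)
Step 2: [azomethane] = 4.8 × e^(-0.097 × 13)
Step 3: [azomethane] = 4.8 × e^(-1.261)
Step 4: [azomethane] = 4.8 × 0.283371 = 1.36 M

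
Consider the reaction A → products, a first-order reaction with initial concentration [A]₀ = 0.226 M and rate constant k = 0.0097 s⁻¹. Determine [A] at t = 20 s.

0.1861 M

Step 1: For a first-order reaction: [A] = [A]₀ × e^(-kt)
Step 2: [A] = 0.226 × e^(-0.0097 × 20)
Step 3: [A] = 0.226 × e^(-0.194)
Step 4: [A] = 0.226 × 0.823658 = 0.1861 M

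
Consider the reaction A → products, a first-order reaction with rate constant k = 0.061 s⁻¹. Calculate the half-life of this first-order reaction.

11.36 s

Step 1: For a first-order reaction, t₁/₂ = ln(2)/k
Step 2: t₁/₂ = ln(2)/0.061
Step 3: t₁/₂ = 0.6931/0.061 = 11.36 s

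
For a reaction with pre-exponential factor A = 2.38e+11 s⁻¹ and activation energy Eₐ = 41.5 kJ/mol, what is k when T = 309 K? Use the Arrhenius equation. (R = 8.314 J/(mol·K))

2.30e+04 s⁻¹

Step 1: Use the Arrhenius equation: k = A × exp(-Eₐ/RT)
Step 2: Convert Eₐ to J/mol: 41.5 kJ/mol = 41500 J/mol
Step 3: Calculate the exponent: -Eₐ/(RT) = -41500/(8.314 × 309) = -16.15398
Step 4: k = 2.38e+11 × exp(-16.15398)
Step 5: k = 2.38e+11 × 9.64752e-08 = 2.2961e+04 s⁻¹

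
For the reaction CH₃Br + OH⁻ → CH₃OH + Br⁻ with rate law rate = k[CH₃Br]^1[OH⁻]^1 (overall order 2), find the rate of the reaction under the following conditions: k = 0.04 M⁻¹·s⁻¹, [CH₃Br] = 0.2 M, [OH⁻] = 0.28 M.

0.00224 M/s

Step 1: The rate law is rate = k[CH₃Br]^1[OH⁻]^1, overall order = 1+1 = 2
Step 2: Substitute values: rate = 0.04 × (0.2)^1 × (0.28)^1
Step 3: rate = 0.04 × 0.2 × 0.28 = 0.00224 M/s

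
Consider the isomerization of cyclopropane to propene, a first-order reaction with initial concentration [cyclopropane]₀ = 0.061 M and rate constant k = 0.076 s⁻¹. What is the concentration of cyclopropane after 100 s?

3.053e-05 M

Step 1: For a first-order reaction: [cyclopropane] = [cyclopropane]₀ × e^(-kt)
Step 2: [cyclopropane] = 0.061 × e^(-0.076 × 100)
Step 3: [cyclopropane] = 0.061 × e^(-7.6)
Step 4: [cyclopropane] = 0.061 × 0.000500451 = 3.053e-05 M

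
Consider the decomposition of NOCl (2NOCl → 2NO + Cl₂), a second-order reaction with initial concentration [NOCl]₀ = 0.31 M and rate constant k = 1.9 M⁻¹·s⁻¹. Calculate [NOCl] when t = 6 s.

0.06837 M

Step 1: For a second-order reaction: 1/[NOCl] = 1/[NOCl]₀ + kt
Step 2: 1/[NOCl] = 1/0.31 + 1.9 × 6
Step 3: 1/[NOCl] = 3.226 + 11.4 = 14.63
Step 4: [NOCl] = 1/14.63 = 0.06837 M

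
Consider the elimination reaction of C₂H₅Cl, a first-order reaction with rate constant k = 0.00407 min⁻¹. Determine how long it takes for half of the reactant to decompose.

170.3 min

Step 1: For a first-order reaction, t₁/₂ = ln(2)/k
Step 2: t₁/₂ = ln(2)/0.00407
Step 3: t₁/₂ = 0.6931/0.00407 = 170.3 min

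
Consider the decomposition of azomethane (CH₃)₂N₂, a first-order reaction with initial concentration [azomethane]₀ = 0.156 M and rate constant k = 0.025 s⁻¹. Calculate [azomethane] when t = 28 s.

0.07747 M

Step 1: For a first-order reaction: [azomethane] = [azomethane]₀ × e^(-kt)
Step 2: [azomethane] = 0.156 × e^(-0.025 × 28)
Step 3: [azomethane] = 0.156 × e^(-0.7)
Step 4: [azomethane] = 0.156 × 0.496585 = 0.07747 M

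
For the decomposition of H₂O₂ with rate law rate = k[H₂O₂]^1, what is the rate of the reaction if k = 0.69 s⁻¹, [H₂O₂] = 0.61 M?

0.4209 M/s

Step 1: Identify the rate law: rate = k[H₂O₂]^1
Step 2: Substitute values: rate = 0.69 × (0.61)^1
Step 3: Calculate: rate = 0.69 × 0.61 = 0.4209 M/s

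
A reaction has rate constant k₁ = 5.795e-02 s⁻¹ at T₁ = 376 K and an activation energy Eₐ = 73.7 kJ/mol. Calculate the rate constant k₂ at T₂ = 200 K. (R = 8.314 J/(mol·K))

5.660e-11 s⁻¹

Step 1: Use the two-temperature Arrhenius form: ln(k₂/k₁) = -Eₐ/R × (1/T₂ - 1/T₁)
Step 2: Convert Eₐ to J/mol: 73.7 kJ/mol = 73700 J/mol
Step 3: 1/T₂ - 1/T₁ = 1/200 - 1/376 = 2.340426e-03 K⁻¹
Step 4: ln(k₂/k₁) = -73700/8.314 × 2.340426e-03 = -20.74686
Step 5: k₂ = k₁ × exp(-20.74686) = 5.795e-02 × 9.76682e-10 = 5.660e-11 s⁻¹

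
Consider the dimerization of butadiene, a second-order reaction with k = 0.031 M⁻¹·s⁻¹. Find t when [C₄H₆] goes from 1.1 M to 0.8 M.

11 s

Step 1: For second-order: t = (1/[C₄H₆] - 1/[C₄H₆]₀)/k
Step 2: t = (1/0.8 - 1/1.1)/0.031
Step 3: t = (1.25 - 0.9091)/0.031
Step 4: t = 0.3409/0.031 = 11 s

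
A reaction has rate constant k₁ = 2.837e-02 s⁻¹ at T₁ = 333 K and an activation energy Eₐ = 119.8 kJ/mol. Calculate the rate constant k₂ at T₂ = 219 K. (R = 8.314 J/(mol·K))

4.682e-12 s⁻¹

Step 1: Use the two-temperature Arrhenius form: ln(k₂/k₁) = -Eₐ/R × (1/T₂ - 1/T₁)
Step 2: Convert Eₐ to J/mol: 119.8 kJ/mol = 119800 J/mol
Step 3: 1/T₂ - 1/T₁ = 1/219 - 1/333 = 1.563207e-03 K⁻¹
Step 4: ln(k₂/k₁) = -119800/8.314 × 1.563207e-03 = -22.52492
Step 5: k₂ = k₁ × exp(-22.52492) = 2.837e-02 × 1.65026e-10 = 4.682e-12 s⁻¹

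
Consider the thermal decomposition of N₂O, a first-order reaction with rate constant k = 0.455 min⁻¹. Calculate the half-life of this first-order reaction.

1.523 min

Step 1: For a first-order reaction, t₁/₂ = ln(2)/k
Step 2: t₁/₂ = ln(2)/0.455
Step 3: t₁/₂ = 0.6931/0.455 = 1.523 min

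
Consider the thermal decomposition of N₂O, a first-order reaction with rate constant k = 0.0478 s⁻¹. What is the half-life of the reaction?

14.5 s

Step 1: For a first-order reaction, t₁/₂ = ln(2)/k
Step 2: t₁/₂ = ln(2)/0.0478
Step 3: t₁/₂ = 0.6931/0.0478 = 14.5 s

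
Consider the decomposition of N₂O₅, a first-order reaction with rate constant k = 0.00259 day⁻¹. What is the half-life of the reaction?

267.6 day

Step 1: For a first-order reaction, t₁/₂ = ln(2)/k
Step 2: t₁/₂ = ln(2)/0.00259
Step 3: t₁/₂ = 0.6931/0.00259 = 267.6 day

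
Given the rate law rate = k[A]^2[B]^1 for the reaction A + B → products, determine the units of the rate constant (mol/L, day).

(mol/L)⁻²·day⁻¹

Step 1: Overall order = 2 + 1 = 3.
Step 2: rate has units mol/L·day⁻¹; [A]^2[B]^1 has units (mol/L)^3.
Step 3: k = rate/([A]^2[B]^1), so units of k = (mol/L)^(1-3)·day⁻¹ = (mol/L)⁻²·day⁻¹.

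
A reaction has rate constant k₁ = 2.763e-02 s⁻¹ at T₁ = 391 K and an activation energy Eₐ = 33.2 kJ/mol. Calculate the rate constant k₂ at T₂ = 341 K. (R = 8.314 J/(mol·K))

6.181e-03 s⁻¹

Step 1: Use the two-temperature Arrhenius form: ln(k₂/k₁) = -Eₐ/R × (1/T₂ - 1/T₁)
Step 2: Convert Eₐ to J/mol: 33.2 kJ/mol = 33200 J/mol
Step 3: 1/T₂ - 1/T₁ = 1/341 - 1/391 = 3.750066e-04 K⁻¹
Step 4: ln(k₂/k₁) = -33200/8.314 × 3.750066e-04 = -1.49750
Step 5: k₂ = k₁ × exp(-1.49750) = 2.763e-02 × 2.23689e-01 = 6.181e-03 s⁻¹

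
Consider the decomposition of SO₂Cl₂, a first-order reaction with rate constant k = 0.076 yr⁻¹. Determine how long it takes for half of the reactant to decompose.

9.12 yr

Step 1: For a first-order reaction, t₁/₂ = ln(2)/k
Step 2: t₁/₂ = ln(2)/0.076
Step 3: t₁/₂ = 0.6931/0.076 = 9.12 yr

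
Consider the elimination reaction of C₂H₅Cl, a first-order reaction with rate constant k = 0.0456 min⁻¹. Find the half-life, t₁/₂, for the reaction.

15.2 min

Step 1: For a first-order reaction, t₁/₂ = ln(2)/k
Step 2: t₁/₂ = ln(2)/0.0456
Step 3: t₁/₂ = 0.6931/0.0456 = 15.2 min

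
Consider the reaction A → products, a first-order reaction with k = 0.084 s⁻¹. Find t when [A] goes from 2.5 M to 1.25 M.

8.252 s

Step 1: For first-order: t = ln([A]₀/[A])/k
Step 2: t = ln(2.5/1.25)/0.084
Step 3: t = ln(2)/0.084
Step 4: t = 0.6931/0.084 = 8.252 s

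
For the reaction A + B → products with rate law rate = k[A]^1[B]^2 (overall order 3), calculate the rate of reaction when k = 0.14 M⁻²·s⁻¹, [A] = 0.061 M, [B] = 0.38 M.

0.001233 M/s

Step 1: The rate law is rate = k[A]^1[B]^2, overall order = 1+2 = 3
Step 2: Substitute values: rate = 0.14 × (0.061)^1 × (0.38)^2
Step 3: rate = 0.14 × 0.061 × 0.1444 = 0.00123318 M/s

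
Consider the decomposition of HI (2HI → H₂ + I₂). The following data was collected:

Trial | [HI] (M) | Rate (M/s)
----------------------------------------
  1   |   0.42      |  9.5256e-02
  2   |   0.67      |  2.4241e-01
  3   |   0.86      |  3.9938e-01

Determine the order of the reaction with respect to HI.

second order (2)

Step 1: Compare trials to find order n where rate₂/rate₁ = ([HI]₂/[HI]₁)^n
Step 2: rate₂/rate₁ = 2.4241e-01/9.5256e-02 = 2.545
Step 3: [HI]₂/[HI]₁ = 0.67/0.42 = 1.595
Step 4: n = ln(2.545)/ln(1.595) = 2.00 ≈ 2
Step 5: The reaction is second order in HI.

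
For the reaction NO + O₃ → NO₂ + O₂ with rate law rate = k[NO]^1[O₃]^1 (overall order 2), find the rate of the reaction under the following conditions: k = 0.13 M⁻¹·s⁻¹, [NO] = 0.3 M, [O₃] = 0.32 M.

0.01248 M/s

Step 1: The rate law is rate = k[NO]^1[O₃]^1, overall order = 1+1 = 2
Step 2: Substitute values: rate = 0.13 × (0.3)^1 × (0.32)^1
Step 3: rate = 0.13 × 0.3 × 0.32 = 0.01248 M/s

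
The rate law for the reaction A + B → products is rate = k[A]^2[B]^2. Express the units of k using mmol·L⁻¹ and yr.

(mmol·L⁻¹)⁻³·yr⁻¹

Step 1: Overall order = 2 + 2 = 4.
Step 2: rate has units mmol·L⁻¹·yr⁻¹; [A]^2[B]^2 has units (mmol·L⁻¹)^4.
Step 3: k = rate/([A]^2[B]^2), so units of k = (mmol·L⁻¹)^(1-4)·yr⁻¹ = (mmol·L⁻¹)⁻³·yr⁻¹.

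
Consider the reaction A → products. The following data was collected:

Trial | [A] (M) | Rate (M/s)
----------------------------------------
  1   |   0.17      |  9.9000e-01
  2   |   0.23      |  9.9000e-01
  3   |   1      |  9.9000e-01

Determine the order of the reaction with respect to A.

zeroth order (0)

Step 1: Compare trials - when concentration changes, rate stays constant.
Step 2: rate₂/rate₁ = 9.9000e-01/9.9000e-01 = 1
Step 3: [A]₂/[A]₁ = 0.23/0.17 = 1.353
Step 4: Since rate ratio ≈ (conc ratio)^0, the reaction is zeroth order.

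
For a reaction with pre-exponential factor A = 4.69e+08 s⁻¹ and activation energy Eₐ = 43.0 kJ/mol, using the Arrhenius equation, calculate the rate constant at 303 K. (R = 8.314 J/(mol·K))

1.81e+01 s⁻¹

Step 1: Use the Arrhenius equation: k = A × exp(-Eₐ/RT)
Step 2: Convert Eₐ to J/mol: 43.0 kJ/mol = 43000 J/mol
Step 3: Calculate the exponent: -Eₐ/(RT) = -43000/(8.314 × 303) = -17.06930
Step 4: k = 4.69e+08 × exp(-17.06930)
Step 5: k = 4.69e+08 × 3.86276e-08 = 1.8116e+01 s⁻¹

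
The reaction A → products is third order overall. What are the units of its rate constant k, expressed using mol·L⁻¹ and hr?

(mol·L⁻¹)⁻²·hr⁻¹

Step 1: For overall order n, rate = k × (concentration)^n.
Step 2: Rate has units mol·L⁻¹·hr⁻¹; concentration term has units (mol·L⁻¹)^3.
Step 3: k = rate / (concentration)^n, so units of k = (mol·L⁻¹)^(1-3)·hr⁻¹ = (mol·L⁻¹)⁻²·hr⁻¹.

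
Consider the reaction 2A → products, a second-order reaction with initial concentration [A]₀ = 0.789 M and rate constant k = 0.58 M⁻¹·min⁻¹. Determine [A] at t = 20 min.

0.07772 M

Step 1: For a second-order reaction: 1/[A] = 1/[A]₀ + kt
Step 2: 1/[A] = 1/0.789 + 0.58 × 20
Step 3: 1/[A] = 1.267 + 11.6 = 12.87
Step 4: [A] = 1/12.87 = 0.07772 M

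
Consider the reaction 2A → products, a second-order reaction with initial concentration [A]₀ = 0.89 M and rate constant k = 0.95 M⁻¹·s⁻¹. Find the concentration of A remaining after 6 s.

0.1466 M

Step 1: For a second-order reaction: 1/[A] = 1/[A]₀ + kt
Step 2: 1/[A] = 1/0.89 + 0.95 × 6
Step 3: 1/[A] = 1.124 + 5.7 = 6.824
Step 4: [A] = 1/6.824 = 0.1466 M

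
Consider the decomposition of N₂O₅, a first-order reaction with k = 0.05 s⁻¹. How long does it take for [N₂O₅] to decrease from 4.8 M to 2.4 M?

13.86 s

Step 1: For first-order: t = ln([N₂O₅]₀/[N₂O₅])/k
Step 2: t = ln(4.8/2.4)/0.05
Step 3: t = ln(2)/0.05
Step 4: t = 0.6931/0.05 = 13.86 s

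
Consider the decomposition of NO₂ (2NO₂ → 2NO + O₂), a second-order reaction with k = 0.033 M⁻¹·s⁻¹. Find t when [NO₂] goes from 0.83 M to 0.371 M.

45.17 s

Step 1: For second-order: t = (1/[NO₂] - 1/[NO₂]₀)/k
Step 2: t = (1/0.371 - 1/0.83)/0.033
Step 3: t = (2.695 - 1.205)/0.033
Step 4: t = 1.491/0.033 = 45.17 s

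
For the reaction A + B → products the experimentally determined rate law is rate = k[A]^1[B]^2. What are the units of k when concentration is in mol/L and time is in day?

(mol/L)⁻²·day⁻¹

Step 1: Overall order = 1 + 2 = 3.
Step 2: rate has units mol/L·day⁻¹; [A]^1[B]^2 has units (mol/L)^3.
Step 3: k = rate/([A]^1[B]^2), so units of k = (mol/L)^(1-3)·day⁻¹ = (mol/L)⁻²·day⁻¹.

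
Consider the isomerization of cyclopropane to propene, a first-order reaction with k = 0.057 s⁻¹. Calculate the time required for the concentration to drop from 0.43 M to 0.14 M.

19.69 s

Step 1: For first-order: t = ln([cyclopropane]₀/[cyclopropane])/k
Step 2: t = ln(0.43/0.14)/0.057
Step 3: t = ln(3.071)/0.057
Step 4: t = 1.122/0.057 = 19.69 s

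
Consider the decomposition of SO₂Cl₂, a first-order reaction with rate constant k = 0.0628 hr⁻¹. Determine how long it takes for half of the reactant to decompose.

11.04 hr

Step 1: For a first-order reaction, t₁/₂ = ln(2)/k
Step 2: t₁/₂ = ln(2)/0.0628
Step 3: t₁/₂ = 0.6931/0.0628 = 11.04 hr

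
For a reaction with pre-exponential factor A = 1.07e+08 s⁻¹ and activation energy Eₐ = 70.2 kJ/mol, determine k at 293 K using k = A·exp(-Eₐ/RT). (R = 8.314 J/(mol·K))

3.27e-05 s⁻¹

Step 1: Use the Arrhenius equation: k = A × exp(-Eₐ/RT)
Step 2: Convert Eₐ to J/mol: 70.2 kJ/mol = 70200 J/mol
Step 3: Calculate the exponent: -Eₐ/(RT) = -70200/(8.314 × 293) = -28.81771
Step 4: k = 1.07e+08 × exp(-28.81771)
Step 5: k = 1.07e+08 × 3.05230e-13 = 3.2660e-05 s⁻¹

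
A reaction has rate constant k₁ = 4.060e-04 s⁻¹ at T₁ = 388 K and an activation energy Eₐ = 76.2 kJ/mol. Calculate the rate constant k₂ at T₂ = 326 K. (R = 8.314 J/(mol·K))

4.544e-06 s⁻¹

Step 1: Use the two-temperature Arrhenius form: ln(k₂/k₁) = -Eₐ/R × (1/T₂ - 1/T₁)
Step 2: Convert Eₐ to J/mol: 76.2 kJ/mol = 76200 J/mol
Step 3: 1/T₂ - 1/T₁ = 1/326 - 1/388 = 4.901651e-04 K⁻¹
Step 4: ln(k₂/k₁) = -76200/8.314 × 4.901651e-04 = -4.49249
Step 5: k₂ = k₁ × exp(-4.49249) = 4.060e-04 × 1.11927e-02 = 4.544e-06 s⁻¹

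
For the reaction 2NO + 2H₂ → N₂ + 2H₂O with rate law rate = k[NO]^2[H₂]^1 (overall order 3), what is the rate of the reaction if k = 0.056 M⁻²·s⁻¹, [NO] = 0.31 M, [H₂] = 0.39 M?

0.002099 M/s

Step 1: The rate law is rate = k[NO]^2[H₂]^1, overall order = 2+1 = 3
Step 2: Substitute values: rate = 0.056 × (0.31)^2 × (0.39)^1
Step 3: rate = 0.056 × 0.0961 × 0.39 = 0.00209882 M/s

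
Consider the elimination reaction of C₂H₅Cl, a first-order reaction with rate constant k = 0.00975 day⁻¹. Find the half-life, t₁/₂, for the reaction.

71.09 day

Step 1: For a first-order reaction, t₁/₂ = ln(2)/k
Step 2: t₁/₂ = ln(2)/0.00975
Step 3: t₁/₂ = 0.6931/0.00975 = 71.09 day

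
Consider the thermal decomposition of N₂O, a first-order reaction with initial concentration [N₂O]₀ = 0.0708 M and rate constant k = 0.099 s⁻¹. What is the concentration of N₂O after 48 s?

0.0006113 M

Step 1: For a first-order reaction: [N₂O] = [N₂O]₀ × e^(-kt)
Step 2: [N₂O] = 0.0708 × e^(-0.099 × 48)
Step 3: [N₂O] = 0.0708 × e^(-4.752)
Step 4: [N₂O] = 0.0708 × 0.00863441 = 0.0006113 M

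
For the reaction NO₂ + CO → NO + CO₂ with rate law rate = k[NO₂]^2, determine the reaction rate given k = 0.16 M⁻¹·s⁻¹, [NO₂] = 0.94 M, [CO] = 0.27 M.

0.1414 M/s

Step 1: The rate law is rate = k[NO₂]^2
Step 2: Note that the rate does not depend on [CO] (zero order in CO).
Step 3: rate = 0.16 × (0.94)^2 = 0.141376 M/s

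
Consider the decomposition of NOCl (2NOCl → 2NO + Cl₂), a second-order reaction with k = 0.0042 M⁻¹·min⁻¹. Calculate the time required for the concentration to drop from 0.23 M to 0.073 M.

2226 min

Step 1: For second-order: t = (1/[NOCl] - 1/[NOCl]₀)/k
Step 2: t = (1/0.073 - 1/0.23)/0.0042
Step 3: t = (13.7 - 4.348)/0.0042
Step 4: t = 9.351/0.0042 = 2226 min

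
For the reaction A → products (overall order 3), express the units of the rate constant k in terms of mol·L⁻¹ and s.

(mol·L⁻¹)⁻²·s⁻¹

Step 1: For overall order n, rate = k × (concentration)^n.
Step 2: Rate has units mol·L⁻¹·s⁻¹; concentration term has units (mol·L⁻¹)^3.
Step 3: k = rate / (concentration)^n, so units of k = (mol·L⁻¹)^(1-3)·s⁻¹ = (mol·L⁻¹)⁻²·s⁻¹.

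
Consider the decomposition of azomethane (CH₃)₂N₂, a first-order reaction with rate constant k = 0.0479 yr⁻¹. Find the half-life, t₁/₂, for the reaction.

14.47 yr

Step 1: For a first-order reaction, t₁/₂ = ln(2)/k
Step 2: t₁/₂ = ln(2)/0.0479
Step 3: t₁/₂ = 0.6931/0.0479 = 14.47 yr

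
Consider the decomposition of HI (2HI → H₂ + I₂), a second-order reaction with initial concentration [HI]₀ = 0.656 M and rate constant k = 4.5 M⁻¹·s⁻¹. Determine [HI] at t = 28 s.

0.007842 M

Step 1: For a second-order reaction: 1/[HI] = 1/[HI]₀ + kt
Step 2: 1/[HI] = 1/0.656 + 4.5 × 28
Step 3: 1/[HI] = 1.524 + 126 = 127.5
Step 4: [HI] = 1/127.5 = 0.007842 M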